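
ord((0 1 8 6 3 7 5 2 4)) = 9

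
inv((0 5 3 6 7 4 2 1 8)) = (0 8 1 2 4 7 6 3 5)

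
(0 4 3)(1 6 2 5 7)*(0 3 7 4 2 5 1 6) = (0 2 1)(4 7 6 5)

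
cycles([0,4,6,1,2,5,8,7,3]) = (1 4 2 6 8 3)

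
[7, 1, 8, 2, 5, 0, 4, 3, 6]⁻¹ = [5, 1, 3, 7, 6, 4, 8, 0, 2]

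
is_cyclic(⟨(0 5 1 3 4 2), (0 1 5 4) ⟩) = no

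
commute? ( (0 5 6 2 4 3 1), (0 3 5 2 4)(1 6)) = no: (0 5 6 2 4 3 1)*(0 3 5 2 4)(1 6) = (0 2)(1 3 6 4 5), (0 3 5 2 4)(1 6)*(0 5 6 2 4 3 1) = (0 1 2 3 6)(4 5)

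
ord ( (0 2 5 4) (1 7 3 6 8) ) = 20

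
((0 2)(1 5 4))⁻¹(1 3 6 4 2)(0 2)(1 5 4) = (0 5 3 6 1)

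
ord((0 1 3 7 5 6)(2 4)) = 6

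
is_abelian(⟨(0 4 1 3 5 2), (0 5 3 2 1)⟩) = no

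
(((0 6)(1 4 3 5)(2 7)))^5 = (0 6)(1 4 3 5)(2 7)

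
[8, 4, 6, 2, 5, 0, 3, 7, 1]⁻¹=[5, 8, 3, 6, 1, 4, 2, 7, 0]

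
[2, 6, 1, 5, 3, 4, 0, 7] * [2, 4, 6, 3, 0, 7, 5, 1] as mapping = [0→6, 1→5, 2→4, 3→7, 4→3, 5→0, 6→2, 7→1] 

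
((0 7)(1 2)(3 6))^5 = (0 7)(1 2)(3 6)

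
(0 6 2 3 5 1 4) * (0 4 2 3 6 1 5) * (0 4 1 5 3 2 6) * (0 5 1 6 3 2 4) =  (0 1 3)(2 5)(4 6)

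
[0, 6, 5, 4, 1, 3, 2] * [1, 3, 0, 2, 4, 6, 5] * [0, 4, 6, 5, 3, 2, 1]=[4, 2, 1, 3, 5, 6, 0]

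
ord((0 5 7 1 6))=5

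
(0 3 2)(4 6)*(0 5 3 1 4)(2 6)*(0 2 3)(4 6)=(0 1 6 2 5)(3 4)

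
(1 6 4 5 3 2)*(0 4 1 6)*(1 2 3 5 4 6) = (0 6 2 1) 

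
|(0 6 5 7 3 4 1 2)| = 8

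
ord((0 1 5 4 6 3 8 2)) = 8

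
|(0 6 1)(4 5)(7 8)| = 6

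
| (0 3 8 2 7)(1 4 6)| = 15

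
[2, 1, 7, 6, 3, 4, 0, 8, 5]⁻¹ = [6, 1, 0, 4, 5, 8, 3, 2, 7]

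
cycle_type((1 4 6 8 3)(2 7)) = 2.5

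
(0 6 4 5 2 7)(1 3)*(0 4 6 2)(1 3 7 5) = (0 2 5)(1 7 4)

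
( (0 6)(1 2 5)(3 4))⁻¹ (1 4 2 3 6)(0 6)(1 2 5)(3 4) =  (0 2 3 5 4)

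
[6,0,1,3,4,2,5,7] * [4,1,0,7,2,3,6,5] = [6,4,1,7,2,0,3,5]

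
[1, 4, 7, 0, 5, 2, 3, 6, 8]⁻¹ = [3, 0, 5, 6, 1, 4, 7, 2, 8]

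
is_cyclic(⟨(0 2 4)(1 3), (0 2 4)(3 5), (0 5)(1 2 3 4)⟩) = no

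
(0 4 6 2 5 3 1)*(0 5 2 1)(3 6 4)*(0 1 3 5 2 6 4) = (0 5 4)(1 2 6 3)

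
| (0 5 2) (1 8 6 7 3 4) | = 6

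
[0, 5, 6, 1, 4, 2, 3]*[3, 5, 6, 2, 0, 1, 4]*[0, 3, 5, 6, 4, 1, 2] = [6, 3, 4, 1, 0, 2, 5]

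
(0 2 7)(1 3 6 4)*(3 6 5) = (0 2 7)(1 6 4)(3 5)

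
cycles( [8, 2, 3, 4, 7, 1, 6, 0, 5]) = (0 8 5 1 2 3 4 7)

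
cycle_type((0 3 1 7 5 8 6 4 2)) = 9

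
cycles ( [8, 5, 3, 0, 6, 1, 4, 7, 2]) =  (0 8 2 3)(1 5)(4 6)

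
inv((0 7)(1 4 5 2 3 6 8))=(0 7)(1 8 6 3 2 5 4)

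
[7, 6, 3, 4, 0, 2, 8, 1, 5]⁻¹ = [4, 7, 5, 2, 3, 8, 1, 0, 6]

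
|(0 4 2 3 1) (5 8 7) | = 15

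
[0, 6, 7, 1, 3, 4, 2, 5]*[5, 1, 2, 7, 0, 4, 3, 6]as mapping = [0→5, 1→3, 2→6, 3→1, 4→7, 5→0, 6→2, 7→4]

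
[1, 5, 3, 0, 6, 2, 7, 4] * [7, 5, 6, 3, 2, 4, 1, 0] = [5, 4, 3, 7, 1, 6, 0, 2]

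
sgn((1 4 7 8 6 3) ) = -1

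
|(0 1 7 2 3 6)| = 6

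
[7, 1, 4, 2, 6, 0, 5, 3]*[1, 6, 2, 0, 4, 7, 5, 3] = [3, 6, 4, 2, 5, 1, 7, 0]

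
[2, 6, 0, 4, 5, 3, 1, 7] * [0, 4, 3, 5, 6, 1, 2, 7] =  [3, 2, 0, 6, 1, 5, 4, 7]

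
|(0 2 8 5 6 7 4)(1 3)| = 14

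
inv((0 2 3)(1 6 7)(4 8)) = (0 3 2)(1 7 6)(4 8)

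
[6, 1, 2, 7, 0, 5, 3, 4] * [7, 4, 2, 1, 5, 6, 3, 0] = [3, 4, 2, 0, 7, 6, 1, 5]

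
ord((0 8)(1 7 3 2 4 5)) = 6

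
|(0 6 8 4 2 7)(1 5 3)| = 6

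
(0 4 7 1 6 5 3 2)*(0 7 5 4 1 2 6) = (0 1)(2 7)(3 6 4 5)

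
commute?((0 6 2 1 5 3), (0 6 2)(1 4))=no:(0 6 2 1 5 3)*(0 6 2)(1 4)=(0 2 4 1 5 3 6), (0 6 2)(1 4)*(0 6 2 1 5 3)=(0 2 6 1 4 5 3)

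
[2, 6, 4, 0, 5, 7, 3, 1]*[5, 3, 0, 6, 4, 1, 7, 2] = [0, 7, 4, 5, 1, 2, 6, 3]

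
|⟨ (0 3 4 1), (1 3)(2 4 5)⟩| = 720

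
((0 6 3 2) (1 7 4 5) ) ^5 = (0 6 3 2) (1 7 4 5) 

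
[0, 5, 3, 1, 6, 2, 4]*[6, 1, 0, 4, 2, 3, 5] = [6, 3, 4, 1, 5, 0, 2]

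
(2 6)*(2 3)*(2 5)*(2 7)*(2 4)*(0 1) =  (0 1) (2 6 3 5 7 4) 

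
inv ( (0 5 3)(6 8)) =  (0 3 5)(6 8)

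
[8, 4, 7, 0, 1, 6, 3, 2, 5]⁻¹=[3, 4, 7, 6, 1, 8, 5, 2, 0]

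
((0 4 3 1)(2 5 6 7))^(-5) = (0 1 3 4)(2 7 6 5)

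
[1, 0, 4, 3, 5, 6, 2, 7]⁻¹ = [1, 0, 6, 3, 2, 4, 5, 7]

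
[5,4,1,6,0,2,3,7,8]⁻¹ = [4,2,5,6,1,0,3,7,8]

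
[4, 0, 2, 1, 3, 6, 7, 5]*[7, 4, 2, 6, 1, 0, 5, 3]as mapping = [0→1, 1→7, 2→2, 3→4, 4→6, 5→5, 6→3, 7→0]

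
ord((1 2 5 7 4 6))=6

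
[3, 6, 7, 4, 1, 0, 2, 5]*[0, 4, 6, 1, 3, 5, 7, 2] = [1, 7, 2, 3, 4, 0, 6, 5]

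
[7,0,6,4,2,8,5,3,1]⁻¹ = [1,8,4,7,3,6,2,0,5]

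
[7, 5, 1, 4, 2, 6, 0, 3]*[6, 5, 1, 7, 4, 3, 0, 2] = [2, 3, 5, 4, 1, 0, 6, 7]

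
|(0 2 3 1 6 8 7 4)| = 8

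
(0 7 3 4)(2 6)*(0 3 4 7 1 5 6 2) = (0 1 5 6)(3 7 4)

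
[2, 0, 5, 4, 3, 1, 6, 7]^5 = [2, 0, 5, 4, 3, 1, 6, 7]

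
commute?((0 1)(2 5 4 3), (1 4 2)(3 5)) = no:(0 1)(2 5 4 3)*(1 4 2)(3 5) = (0 4 5 2 3 1), (1 4 2)(3 5)*(0 1)(2 5 4 3) = (0 1 3 4 5 2)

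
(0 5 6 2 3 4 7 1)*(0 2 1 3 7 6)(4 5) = (0 4 6 1 2 7 3 5)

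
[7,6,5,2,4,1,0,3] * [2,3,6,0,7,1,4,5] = [5,4,1,6,7,3,2,0]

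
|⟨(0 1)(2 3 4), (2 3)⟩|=12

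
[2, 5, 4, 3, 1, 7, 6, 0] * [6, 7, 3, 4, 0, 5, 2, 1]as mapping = [0→3, 1→5, 2→0, 3→4, 4→7, 5→1, 6→2, 7→6]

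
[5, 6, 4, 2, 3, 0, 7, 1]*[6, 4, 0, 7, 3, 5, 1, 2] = [5, 1, 3, 0, 7, 6, 2, 4]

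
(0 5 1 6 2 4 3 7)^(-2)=(0 3 2 1)(4 6 5 7)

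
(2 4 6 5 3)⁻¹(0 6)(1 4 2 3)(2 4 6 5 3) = (0 5)(1 6 4 2)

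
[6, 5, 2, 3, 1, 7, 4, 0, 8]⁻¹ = [7, 4, 2, 3, 6, 1, 0, 5, 8]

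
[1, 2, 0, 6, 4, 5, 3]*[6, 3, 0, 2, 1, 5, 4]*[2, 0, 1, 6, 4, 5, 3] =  [6, 2, 3, 4, 0, 5, 1]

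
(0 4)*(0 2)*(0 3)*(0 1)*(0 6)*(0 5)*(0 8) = (0 4 2 3 1 6 5 8)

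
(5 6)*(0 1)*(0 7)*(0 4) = (0 1 7 4)(5 6)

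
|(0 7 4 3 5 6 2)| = 7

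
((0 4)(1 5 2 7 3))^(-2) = (1 7 5 3 2)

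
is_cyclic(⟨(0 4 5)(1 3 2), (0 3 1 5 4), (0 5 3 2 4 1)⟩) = no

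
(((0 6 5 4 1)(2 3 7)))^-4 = (0 6 5 4 1)(2 7 3)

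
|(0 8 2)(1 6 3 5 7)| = 15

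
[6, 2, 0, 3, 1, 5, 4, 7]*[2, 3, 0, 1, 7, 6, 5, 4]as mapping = [0→5, 1→0, 2→2, 3→1, 4→3, 5→6, 6→7, 7→4]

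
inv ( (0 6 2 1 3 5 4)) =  (0 4 5 3 1 2 6)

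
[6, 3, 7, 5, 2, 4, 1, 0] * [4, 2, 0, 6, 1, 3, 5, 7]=[5, 6, 7, 3, 0, 1, 2, 4]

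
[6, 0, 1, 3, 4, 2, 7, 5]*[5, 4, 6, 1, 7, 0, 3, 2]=[3, 5, 4, 1, 7, 6, 2, 0]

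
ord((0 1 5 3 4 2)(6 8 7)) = 6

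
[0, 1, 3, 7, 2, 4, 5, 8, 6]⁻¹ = [0, 1, 4, 2, 5, 6, 8, 3, 7]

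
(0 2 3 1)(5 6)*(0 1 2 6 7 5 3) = (0 6 3 2)(5 7)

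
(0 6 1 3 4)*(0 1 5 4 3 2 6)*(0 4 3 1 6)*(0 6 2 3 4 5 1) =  (0 5 4 2 6 1 3)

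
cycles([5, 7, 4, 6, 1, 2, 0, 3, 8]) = (0 5 2 4 1 7 3 6)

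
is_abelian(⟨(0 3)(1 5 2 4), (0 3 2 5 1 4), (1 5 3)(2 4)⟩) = no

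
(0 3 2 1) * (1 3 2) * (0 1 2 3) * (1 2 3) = (0 1 2)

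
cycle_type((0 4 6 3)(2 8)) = 2.4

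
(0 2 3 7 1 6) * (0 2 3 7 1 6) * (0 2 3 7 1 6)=(0 7)(1 2)(3 6)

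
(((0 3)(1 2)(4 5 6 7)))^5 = (0 3)(1 2)(4 5 6 7)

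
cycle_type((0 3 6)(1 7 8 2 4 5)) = 3.6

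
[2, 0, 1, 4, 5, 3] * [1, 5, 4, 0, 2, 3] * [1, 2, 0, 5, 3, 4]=[3, 2, 4, 0, 5, 1]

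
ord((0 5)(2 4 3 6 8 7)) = 6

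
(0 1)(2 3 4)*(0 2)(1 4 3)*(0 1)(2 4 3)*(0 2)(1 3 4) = (0 4 3)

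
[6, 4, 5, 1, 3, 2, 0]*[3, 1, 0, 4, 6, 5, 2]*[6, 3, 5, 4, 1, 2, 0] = [5, 0, 2, 3, 1, 6, 4]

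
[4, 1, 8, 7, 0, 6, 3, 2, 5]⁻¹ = [4, 1, 7, 6, 0, 8, 5, 3, 2]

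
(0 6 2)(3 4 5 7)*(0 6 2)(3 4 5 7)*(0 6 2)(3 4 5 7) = (3 7 5 4)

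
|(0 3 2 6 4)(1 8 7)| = 15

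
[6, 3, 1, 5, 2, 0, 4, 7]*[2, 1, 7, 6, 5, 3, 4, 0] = [4, 6, 1, 3, 7, 2, 5, 0]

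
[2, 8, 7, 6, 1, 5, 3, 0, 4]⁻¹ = [7, 4, 0, 6, 8, 5, 3, 2, 1]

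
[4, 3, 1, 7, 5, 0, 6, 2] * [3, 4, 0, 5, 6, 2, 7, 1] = [6, 5, 4, 1, 2, 3, 7, 0]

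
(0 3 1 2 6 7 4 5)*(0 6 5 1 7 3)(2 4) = (1 4)(2 5 6 3 7)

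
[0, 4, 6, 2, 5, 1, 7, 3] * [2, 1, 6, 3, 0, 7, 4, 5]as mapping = [0→2, 1→0, 2→4, 3→6, 4→7, 5→1, 6→5, 7→3]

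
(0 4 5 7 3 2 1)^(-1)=(0 1 2 3 7 5 4)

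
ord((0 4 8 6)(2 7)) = 4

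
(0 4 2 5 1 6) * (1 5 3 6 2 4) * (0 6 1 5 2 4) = (0 5 2 3 1 4) 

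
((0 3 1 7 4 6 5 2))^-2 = (0 5 4 1)(2 6 7 3)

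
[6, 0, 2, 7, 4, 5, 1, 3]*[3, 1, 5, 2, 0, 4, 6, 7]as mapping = [0→6, 1→3, 2→5, 3→7, 4→0, 5→4, 6→1, 7→2]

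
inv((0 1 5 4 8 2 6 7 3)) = (0 3 7 6 2 8 4 5 1)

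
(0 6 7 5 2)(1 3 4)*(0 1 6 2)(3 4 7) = (0 2 1 4 6 3 7 5)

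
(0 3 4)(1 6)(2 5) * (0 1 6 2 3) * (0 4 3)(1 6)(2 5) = (0 4 6 1 5)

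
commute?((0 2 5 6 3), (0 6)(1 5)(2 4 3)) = no:(0 2 5 6 3) * (0 6)(1 5)(2 4 3) = (0 4 3 6 2 1 5), (0 6)(1 5)(2 4 3) * (0 2 5 6 3) = (0 3 5 1 6 2 4)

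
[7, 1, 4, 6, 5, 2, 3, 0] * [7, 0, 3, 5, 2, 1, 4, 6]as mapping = [0→6, 1→0, 2→2, 3→4, 4→1, 5→3, 6→5, 7→7]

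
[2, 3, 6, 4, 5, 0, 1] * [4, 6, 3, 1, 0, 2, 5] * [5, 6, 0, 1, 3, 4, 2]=[1, 6, 4, 5, 0, 3, 2]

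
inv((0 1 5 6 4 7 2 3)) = (0 3 2 7 4 6 5 1)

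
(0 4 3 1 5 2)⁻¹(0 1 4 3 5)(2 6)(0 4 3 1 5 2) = (0 6)(1 2 4 5 3)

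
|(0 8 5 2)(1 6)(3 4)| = 4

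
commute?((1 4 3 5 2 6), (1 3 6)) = no:(1 4 3 5 2 6)*(1 3 6) = (1 4 6 3 5 2), (1 3 6)*(1 4 3 5 2 6) = (1 5 2 6 4 3)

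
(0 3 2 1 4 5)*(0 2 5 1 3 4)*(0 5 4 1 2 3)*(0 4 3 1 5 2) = (0 5 1 2 4)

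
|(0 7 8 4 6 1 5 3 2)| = 9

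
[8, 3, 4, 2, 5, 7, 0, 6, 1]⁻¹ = [6, 8, 3, 1, 2, 4, 7, 5, 0]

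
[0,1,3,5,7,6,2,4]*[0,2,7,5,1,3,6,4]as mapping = [0→0,1→2,2→5,3→3,4→4,5→6,6→7,7→1]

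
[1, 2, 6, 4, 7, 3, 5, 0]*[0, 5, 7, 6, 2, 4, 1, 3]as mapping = [0→5, 1→7, 2→1, 3→2, 4→3, 5→6, 6→4, 7→0]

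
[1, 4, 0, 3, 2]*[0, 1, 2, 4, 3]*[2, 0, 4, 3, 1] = [0, 3, 2, 1, 4]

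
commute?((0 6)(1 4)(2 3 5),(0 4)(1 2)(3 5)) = no:(0 6)(1 4)(2 3 5) * (0 4)(1 2)(3 5) = (0 6 4 2 5 1),(0 4)(1 2)(3 5) * (0 6)(1 4)(2 3 5) = (0 1 3 2 4 6)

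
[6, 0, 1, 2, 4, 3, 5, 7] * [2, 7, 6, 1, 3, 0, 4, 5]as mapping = [0→4, 1→2, 2→7, 3→6, 4→3, 5→1, 6→0, 7→5]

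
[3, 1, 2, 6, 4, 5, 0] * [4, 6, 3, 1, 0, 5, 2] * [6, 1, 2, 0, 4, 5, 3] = [1, 3, 0, 2, 6, 5, 4]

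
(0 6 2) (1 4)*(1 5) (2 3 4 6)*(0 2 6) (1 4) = (0 6 3 1) (4 5) 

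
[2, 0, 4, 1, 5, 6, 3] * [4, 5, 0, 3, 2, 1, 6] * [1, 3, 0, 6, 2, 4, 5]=[1, 2, 0, 4, 3, 5, 6]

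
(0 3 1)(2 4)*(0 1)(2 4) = (0 3)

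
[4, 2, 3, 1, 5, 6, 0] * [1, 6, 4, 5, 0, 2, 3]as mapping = [0→0, 1→4, 2→5, 3→6, 4→2, 5→3, 6→1]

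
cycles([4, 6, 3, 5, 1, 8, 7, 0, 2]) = (0 4 1 6 7)(2 3 5 8)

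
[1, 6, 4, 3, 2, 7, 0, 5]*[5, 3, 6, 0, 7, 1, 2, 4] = [3, 2, 7, 0, 6, 4, 5, 1]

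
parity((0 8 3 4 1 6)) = odd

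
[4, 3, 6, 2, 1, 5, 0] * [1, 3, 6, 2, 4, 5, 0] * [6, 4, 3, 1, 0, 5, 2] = [0, 3, 6, 2, 1, 5, 4] 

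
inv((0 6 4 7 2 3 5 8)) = (0 8 5 3 2 7 4 6)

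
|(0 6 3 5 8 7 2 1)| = 8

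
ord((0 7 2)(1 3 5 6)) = 12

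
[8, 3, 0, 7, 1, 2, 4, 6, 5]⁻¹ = [2, 4, 5, 1, 6, 8, 7, 3, 0]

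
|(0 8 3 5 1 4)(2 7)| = 6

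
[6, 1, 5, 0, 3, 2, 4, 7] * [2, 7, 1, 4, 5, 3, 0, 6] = [0, 7, 3, 2, 4, 1, 5, 6]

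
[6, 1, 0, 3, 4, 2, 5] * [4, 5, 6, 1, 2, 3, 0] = [0, 5, 4, 1, 2, 6, 3]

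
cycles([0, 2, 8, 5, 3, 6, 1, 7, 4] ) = (1 2 8 4 3 5 6)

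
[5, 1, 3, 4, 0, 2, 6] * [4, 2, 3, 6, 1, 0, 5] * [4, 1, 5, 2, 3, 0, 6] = [4, 5, 6, 1, 3, 2, 0]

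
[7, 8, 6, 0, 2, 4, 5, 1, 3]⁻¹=[3, 7, 4, 8, 5, 6, 2, 0, 1]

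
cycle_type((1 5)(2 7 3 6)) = 2.4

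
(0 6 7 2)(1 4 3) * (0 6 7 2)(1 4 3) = (0 7)(1 3 4)(2 6)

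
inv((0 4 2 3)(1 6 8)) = (0 3 2 4)(1 8 6)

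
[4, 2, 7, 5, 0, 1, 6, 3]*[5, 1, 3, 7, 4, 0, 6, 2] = [4, 3, 2, 0, 5, 1, 6, 7]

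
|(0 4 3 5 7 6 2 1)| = 8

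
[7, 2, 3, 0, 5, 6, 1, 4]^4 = [6, 7, 4, 5, 2, 3, 0, 1]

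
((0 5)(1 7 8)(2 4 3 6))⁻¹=(0 5)(1 8 7)(2 6 3 4)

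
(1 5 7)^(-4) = (1 7 5)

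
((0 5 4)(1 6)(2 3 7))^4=(0 5 4)(2 3 7)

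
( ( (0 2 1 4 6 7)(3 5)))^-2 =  (0 6 1)(2 7 4)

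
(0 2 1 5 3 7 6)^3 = (0 5 6 1 7 2 3)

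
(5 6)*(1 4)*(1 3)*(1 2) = (1 4 3 2)(5 6)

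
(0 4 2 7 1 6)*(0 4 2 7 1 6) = (0 2 1) (4 7 6) 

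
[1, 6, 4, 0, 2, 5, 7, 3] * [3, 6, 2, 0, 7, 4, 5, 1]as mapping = [0→6, 1→5, 2→7, 3→3, 4→2, 5→4, 6→1, 7→0]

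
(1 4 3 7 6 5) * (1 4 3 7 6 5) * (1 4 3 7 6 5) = (1 7)(3 5)(4 6)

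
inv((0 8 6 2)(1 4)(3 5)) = (0 2 6 8)(1 4)(3 5)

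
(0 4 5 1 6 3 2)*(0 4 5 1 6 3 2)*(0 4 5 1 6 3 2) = (0 1 2 5 3 4 6)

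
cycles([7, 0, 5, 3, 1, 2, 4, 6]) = (0 7 6 4 1)(2 5)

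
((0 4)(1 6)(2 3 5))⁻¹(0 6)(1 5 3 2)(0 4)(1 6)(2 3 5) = (1 4)(2 5 3 6)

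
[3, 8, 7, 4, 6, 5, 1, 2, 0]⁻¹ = [8, 6, 7, 0, 3, 5, 4, 2, 1]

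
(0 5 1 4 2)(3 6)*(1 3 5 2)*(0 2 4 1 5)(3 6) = (0 4 5 6)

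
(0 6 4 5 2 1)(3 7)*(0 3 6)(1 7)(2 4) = (1 3)(2 7 6)(4 5)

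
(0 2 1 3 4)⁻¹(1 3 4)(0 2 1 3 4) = (0 3 4)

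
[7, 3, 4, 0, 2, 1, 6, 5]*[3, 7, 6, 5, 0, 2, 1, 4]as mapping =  [0→4, 1→5, 2→0, 3→3, 4→6, 5→7, 6→1, 7→2]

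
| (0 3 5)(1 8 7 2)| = 12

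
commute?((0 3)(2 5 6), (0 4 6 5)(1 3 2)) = no:(0 3)(2 5 6) * (0 4 6 5)(1 3 2) = (0 2)(1 3 4 6), (0 4 6 5)(1 3 2) * (0 3)(2 5 6) = (0 4 2 1)(3 5)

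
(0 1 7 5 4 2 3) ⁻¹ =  (0 3 2 4 5 7 1) 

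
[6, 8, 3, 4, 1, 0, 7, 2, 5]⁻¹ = [5, 4, 7, 2, 3, 8, 0, 6, 1]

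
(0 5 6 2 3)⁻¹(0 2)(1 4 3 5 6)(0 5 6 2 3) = (0 6 2 1 4)(3 5)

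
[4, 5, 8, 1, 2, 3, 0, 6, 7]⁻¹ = [6, 3, 4, 5, 0, 1, 7, 8, 2]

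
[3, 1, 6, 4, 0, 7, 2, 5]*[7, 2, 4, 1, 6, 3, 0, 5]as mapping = [0→1, 1→2, 2→0, 3→6, 4→7, 5→5, 6→4, 7→3]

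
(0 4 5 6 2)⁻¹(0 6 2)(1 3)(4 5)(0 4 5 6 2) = (0 4 2)(1 3)(5 6)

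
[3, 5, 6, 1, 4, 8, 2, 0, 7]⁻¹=[7, 3, 6, 0, 4, 1, 2, 8, 5]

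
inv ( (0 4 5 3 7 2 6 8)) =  (0 8 6 2 7 3 5 4)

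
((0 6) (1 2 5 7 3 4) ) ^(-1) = (0 6) (1 4 3 7 5 2) 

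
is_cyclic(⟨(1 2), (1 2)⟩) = yes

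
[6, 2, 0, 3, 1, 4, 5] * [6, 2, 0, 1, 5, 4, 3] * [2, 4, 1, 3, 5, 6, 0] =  [3, 2, 0, 4, 1, 6, 5]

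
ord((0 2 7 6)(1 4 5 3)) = 4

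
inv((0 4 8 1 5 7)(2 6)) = (0 7 5 1 8 4)(2 6)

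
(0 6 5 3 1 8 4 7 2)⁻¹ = (0 2 7 4 8 1 3 5 6)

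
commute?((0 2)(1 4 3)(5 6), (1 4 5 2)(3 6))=no:(0 2)(1 4 3)(5 6)*(1 4 5 2)(3 6)=(0 1 5 3 4 6 2), (1 4 5 2)(3 6)*(0 2)(1 4 3)(5 6)=(0 2 4 6 1 3 5)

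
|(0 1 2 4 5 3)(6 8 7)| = 6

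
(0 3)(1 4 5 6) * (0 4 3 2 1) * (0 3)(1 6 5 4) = (0 2 6 3 1)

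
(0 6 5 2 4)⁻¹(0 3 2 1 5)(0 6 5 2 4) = (1 2 6 3 4)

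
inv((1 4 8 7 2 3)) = (1 3 2 7 8 4)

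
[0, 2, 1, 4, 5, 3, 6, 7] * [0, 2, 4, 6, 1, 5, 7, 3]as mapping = [0→0, 1→4, 2→2, 3→1, 4→5, 5→6, 6→7, 7→3]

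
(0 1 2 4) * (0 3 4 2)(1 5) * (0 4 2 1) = (0 5)(1 4 3 2)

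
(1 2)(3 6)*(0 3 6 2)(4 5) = (0 3 2 1)(4 5)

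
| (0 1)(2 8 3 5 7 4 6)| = 14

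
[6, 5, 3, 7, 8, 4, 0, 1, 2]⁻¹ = [6, 7, 8, 2, 5, 1, 0, 3, 4]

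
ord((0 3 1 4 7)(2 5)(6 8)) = 10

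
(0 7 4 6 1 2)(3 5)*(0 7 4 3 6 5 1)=(0 4 5 6)(1 2 7 3)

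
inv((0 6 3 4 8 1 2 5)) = (0 5 2 1 8 4 3 6)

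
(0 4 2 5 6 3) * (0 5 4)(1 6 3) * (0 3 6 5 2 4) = (0 3 2)(1 5 6)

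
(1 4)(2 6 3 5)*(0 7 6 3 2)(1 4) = (0 7 6 2 3 5)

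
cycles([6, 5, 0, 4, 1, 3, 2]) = (0 6 2)(1 5 3 4)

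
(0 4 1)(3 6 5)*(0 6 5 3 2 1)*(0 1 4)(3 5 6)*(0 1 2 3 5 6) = (0 1 5 3)(2 4)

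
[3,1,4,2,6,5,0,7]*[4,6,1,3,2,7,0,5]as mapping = [0→3,1→6,2→2,3→1,4→0,5→7,6→4,7→5]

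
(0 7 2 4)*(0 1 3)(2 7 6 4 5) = (0 6 4 1 3)(2 5)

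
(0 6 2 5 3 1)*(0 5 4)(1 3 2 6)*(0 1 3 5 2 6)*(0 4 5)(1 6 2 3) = (0 1 3)(2 5)(4 6)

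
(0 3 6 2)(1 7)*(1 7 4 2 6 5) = (0 3 5 1 4 2)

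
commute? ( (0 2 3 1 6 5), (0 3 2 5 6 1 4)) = no: (0 2 3 1 6 5) * (0 3 2 5 6 1 4) = (0 5 3 4), (0 3 2 5 6 1 4) * (0 2 3 1 6 5) = (0 1 4 2)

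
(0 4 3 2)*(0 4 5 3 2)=(0 5 3)(2 4)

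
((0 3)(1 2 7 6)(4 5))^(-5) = (0 3)(1 6 7 2)(4 5)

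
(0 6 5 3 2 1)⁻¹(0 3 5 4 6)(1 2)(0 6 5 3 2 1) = (0 1)(2 3 4 5 6)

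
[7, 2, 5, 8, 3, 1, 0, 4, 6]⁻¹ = [6, 5, 1, 4, 7, 2, 8, 0, 3]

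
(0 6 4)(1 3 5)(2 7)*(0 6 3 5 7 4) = (0 3 7 2 4 6)(1 5)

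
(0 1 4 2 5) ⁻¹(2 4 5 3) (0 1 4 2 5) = (0 3 5 2) 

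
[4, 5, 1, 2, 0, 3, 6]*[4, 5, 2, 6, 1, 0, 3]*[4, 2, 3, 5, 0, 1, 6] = [2, 4, 1, 3, 0, 6, 5]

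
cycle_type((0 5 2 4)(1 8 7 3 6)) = 4.5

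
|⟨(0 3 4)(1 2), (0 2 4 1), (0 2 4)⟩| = 120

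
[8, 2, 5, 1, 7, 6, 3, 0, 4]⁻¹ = [7, 3, 1, 6, 8, 2, 5, 4, 0]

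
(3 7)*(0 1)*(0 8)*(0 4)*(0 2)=(0 1 8 4 2)(3 7)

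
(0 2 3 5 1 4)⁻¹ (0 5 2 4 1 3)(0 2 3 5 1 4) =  (0 4 5 2 1 3)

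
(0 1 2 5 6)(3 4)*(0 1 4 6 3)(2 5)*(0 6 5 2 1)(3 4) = (0 3 5 4 6)(1 2)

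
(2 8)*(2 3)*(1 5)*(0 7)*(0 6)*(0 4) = (0 7 6 4)(1 5)(2 8 3)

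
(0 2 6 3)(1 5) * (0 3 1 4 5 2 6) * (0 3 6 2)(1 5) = (0 2 3 6 5 4 1)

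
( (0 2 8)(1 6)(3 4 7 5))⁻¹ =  (0 8 2)(1 6)(3 5 7 4)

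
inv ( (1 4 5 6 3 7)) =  (1 7 3 6 5 4)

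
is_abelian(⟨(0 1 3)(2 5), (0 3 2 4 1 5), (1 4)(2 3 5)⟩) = no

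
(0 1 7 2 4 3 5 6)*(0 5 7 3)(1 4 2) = (0 4)(1 3 7)(5 6)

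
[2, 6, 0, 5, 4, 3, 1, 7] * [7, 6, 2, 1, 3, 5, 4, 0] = [2, 4, 7, 5, 3, 1, 6, 0]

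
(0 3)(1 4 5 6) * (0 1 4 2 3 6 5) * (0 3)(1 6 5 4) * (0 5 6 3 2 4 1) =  (0 6)(1 4 2 5)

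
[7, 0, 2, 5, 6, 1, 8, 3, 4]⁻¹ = [1, 5, 2, 7, 8, 3, 4, 0, 6]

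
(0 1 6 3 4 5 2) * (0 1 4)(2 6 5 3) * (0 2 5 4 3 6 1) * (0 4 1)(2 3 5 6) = (0 5)(2 4)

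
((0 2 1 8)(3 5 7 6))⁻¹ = (0 8 1 2)(3 6 7 5)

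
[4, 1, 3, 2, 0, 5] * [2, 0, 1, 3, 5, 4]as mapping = [0→5, 1→0, 2→3, 3→1, 4→2, 5→4]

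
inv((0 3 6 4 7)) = (0 7 4 6 3)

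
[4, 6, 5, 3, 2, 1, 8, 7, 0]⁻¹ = [8, 5, 4, 3, 0, 2, 1, 7, 6]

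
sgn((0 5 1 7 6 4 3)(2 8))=-1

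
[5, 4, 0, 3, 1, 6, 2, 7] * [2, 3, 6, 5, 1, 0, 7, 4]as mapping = [0→0, 1→1, 2→2, 3→5, 4→3, 5→7, 6→6, 7→4]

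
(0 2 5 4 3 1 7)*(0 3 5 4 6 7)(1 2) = (0 1)(2 4 5 6 7 3)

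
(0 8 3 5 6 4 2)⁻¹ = (0 2 4 6 5 3 8)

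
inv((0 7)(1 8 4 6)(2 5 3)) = (0 7)(1 6 4 8)(2 3 5)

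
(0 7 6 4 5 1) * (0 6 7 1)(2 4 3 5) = (0 1 6 3 5)(2 4)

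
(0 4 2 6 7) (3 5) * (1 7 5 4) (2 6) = (0 1 7) (3 4 6 5) 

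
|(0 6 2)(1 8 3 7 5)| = 15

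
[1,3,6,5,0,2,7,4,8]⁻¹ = [4,0,5,1,7,3,2,6,8]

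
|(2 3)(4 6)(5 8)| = 2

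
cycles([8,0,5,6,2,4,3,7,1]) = (0 8 1)(2 5 4)(3 6)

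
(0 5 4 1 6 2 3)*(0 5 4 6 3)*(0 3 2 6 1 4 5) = (0 5 1 2 3)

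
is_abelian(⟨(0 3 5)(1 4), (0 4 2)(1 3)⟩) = no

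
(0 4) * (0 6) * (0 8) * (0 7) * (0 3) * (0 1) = (0 4 6 8 7 3 1)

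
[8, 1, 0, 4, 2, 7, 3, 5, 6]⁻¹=[2, 1, 4, 6, 3, 7, 8, 5, 0]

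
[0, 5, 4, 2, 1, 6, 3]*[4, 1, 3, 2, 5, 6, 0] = [4, 6, 5, 3, 1, 0, 2]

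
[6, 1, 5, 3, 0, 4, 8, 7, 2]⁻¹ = [4, 1, 8, 3, 5, 2, 0, 7, 6]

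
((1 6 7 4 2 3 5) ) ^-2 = (1 3 4 6 5 2 7) 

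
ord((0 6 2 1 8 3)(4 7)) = 6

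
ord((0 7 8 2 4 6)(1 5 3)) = 6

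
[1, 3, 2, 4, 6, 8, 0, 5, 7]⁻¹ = [6, 0, 2, 1, 3, 7, 4, 8, 5]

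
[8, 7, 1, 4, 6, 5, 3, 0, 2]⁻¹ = [7, 2, 8, 6, 3, 5, 4, 1, 0]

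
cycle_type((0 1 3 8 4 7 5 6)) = 8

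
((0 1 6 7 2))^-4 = (0 1 6 7 2)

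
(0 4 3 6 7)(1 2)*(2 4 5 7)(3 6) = (0 5 7)(1 4 6 2)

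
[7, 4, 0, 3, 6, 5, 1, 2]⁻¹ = [2, 6, 7, 3, 1, 5, 4, 0]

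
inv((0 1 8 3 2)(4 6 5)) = (0 2 3 8 1)(4 5 6)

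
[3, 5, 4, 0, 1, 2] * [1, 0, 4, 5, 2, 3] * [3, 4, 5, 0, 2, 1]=[1, 0, 5, 4, 3, 2]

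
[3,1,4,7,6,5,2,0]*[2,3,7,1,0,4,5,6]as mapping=[0→1,1→3,2→0,3→6,4→5,5→4,6→7,7→2]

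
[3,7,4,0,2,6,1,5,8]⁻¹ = [3,6,4,0,2,7,5,1,8]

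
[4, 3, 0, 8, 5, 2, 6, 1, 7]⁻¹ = [2, 7, 5, 1, 0, 4, 6, 8, 3]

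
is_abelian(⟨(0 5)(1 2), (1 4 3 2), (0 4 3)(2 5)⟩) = no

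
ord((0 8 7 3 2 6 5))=7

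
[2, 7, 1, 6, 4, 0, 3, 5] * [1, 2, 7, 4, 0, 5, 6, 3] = [7, 3, 2, 6, 0, 1, 4, 5]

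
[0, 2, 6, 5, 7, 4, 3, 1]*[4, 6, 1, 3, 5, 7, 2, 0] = [4, 1, 2, 7, 0, 5, 3, 6]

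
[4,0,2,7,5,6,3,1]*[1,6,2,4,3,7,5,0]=[3,1,2,0,7,5,4,6] 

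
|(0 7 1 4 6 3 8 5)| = 8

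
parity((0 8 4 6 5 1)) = odd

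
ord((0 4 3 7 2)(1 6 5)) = 15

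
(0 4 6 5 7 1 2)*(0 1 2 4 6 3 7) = (0 6 5)(1 4 3 7 2)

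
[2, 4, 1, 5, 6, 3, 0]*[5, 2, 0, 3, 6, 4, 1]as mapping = [0→0, 1→6, 2→2, 3→4, 4→1, 5→3, 6→5]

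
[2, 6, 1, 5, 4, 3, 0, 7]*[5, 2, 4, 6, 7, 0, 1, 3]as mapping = [0→4, 1→1, 2→2, 3→0, 4→7, 5→6, 6→5, 7→3]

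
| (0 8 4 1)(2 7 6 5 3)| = 20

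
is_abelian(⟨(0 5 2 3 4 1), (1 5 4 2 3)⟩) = no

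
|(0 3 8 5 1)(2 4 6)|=15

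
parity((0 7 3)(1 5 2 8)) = odd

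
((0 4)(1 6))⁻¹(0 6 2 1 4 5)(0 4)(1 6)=(0 5 4 1 2 6)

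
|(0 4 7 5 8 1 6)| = 7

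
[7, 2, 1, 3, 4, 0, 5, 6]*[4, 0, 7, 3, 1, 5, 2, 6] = [6, 7, 0, 3, 1, 4, 5, 2]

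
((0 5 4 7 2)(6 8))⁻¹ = (0 2 7 4 5)(6 8)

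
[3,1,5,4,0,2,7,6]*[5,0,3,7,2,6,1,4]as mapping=[0→7,1→0,2→6,3→2,4→5,5→3,6→4,7→1]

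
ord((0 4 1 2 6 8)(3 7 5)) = 6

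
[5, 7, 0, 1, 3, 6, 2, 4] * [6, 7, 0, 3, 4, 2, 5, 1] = [2, 1, 6, 7, 3, 5, 0, 4]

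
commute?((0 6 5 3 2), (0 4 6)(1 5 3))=no:(0 6 5 3 2)*(0 4 6)(1 5 3)=(1 5)(2 4 6 3), (0 4 6)(1 5 3)*(0 6 5 3 2)=(0 4 5 2)(1 3)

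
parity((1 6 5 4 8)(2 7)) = odd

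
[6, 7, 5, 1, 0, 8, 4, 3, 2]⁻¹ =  [4, 3, 8, 7, 6, 2, 0, 1, 5]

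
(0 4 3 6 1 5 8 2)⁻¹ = (0 2 8 5 1 6 3 4)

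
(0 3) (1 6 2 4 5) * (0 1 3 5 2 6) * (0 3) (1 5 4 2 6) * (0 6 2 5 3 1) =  (0 4 2 5 6) 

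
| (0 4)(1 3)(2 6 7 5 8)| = 10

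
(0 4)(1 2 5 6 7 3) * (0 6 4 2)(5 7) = (0 2 7 3 1)(4 6 5)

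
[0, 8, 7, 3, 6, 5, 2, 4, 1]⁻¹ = [0, 8, 6, 3, 7, 5, 4, 2, 1]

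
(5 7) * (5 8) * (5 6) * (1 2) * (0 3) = (0 3)(1 2)(5 7 8 6)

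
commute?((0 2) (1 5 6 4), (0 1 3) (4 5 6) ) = no:(0 2) (1 5 6 4)*(0 1 3) (4 5 6) = (0 2 1 6 5 4 3), (0 1 3) (4 5 6)*(0 2) (1 5 6 4) = (0 5 4 6 1 3 2) 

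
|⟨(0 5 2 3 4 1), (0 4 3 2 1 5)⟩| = 720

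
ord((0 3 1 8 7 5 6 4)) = 8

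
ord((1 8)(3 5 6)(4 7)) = 6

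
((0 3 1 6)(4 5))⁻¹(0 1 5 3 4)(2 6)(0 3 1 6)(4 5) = (0 2)(1 5 3 6 4)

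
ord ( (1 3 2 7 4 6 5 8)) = 8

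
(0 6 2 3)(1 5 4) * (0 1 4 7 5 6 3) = (0 3 1 6 2)(5 7)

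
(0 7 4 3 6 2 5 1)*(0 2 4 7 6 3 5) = (0 6 4 5 1 2) 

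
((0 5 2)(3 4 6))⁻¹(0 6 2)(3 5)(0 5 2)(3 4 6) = (0 5 3)(2 4)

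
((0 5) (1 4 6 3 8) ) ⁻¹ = (0 5) (1 8 3 6 4) 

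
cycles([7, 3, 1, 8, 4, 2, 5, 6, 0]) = (0 7 6 5 2 1 3 8)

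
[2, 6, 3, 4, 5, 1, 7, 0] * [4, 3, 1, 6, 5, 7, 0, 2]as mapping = [0→1, 1→0, 2→6, 3→5, 4→7, 5→3, 6→2, 7→4]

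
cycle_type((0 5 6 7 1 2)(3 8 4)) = 3.6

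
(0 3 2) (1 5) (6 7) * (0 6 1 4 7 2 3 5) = (0 5 4 7 1) (2 6) 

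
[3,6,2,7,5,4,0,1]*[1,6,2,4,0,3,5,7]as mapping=[0→4,1→5,2→2,3→7,4→3,5→0,6→1,7→6]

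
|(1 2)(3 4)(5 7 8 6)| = 4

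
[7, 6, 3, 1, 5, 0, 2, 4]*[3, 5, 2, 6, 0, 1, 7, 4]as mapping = [0→4, 1→7, 2→6, 3→5, 4→1, 5→3, 6→2, 7→0]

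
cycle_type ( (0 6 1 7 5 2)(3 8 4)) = 3.6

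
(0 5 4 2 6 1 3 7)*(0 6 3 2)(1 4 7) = (0 5 7 6 4)(1 2 3)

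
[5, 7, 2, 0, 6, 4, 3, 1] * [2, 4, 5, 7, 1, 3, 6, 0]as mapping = [0→3, 1→0, 2→5, 3→2, 4→6, 5→1, 6→7, 7→4]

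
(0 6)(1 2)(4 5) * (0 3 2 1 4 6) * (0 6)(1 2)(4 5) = (0 6 3 1 2 5)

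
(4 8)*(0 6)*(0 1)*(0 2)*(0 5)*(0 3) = (0 6 1 2 5 3) (4 8) 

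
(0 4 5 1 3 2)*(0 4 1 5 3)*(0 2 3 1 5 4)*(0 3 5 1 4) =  (0 1 2 3 5)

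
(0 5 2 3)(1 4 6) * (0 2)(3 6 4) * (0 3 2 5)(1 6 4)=(1 2 4)(3 5)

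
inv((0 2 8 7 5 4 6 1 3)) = (0 3 1 6 4 5 7 8 2)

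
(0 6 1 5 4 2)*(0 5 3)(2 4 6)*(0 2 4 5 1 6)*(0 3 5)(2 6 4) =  (0 2 1 5 3 6 4)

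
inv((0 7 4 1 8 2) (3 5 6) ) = (0 2 8 1 4 7) (3 6 5) 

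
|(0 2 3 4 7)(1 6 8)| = 15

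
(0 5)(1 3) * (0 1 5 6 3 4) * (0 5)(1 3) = (0 6 1 4 5 3)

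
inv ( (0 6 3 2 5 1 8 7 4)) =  (0 4 7 8 1 5 2 3 6)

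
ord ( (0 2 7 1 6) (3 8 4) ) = 15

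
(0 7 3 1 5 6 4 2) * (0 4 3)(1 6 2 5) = (0 7)(2 4 5)(3 6)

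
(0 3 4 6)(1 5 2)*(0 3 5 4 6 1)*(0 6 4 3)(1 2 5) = (0 1 3 4 2 6)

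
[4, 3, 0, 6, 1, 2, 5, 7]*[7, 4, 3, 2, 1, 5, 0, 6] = [1, 2, 7, 0, 4, 3, 5, 6]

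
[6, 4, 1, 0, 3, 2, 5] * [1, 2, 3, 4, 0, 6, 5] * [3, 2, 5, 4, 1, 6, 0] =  [6, 3, 5, 2, 1, 4, 0]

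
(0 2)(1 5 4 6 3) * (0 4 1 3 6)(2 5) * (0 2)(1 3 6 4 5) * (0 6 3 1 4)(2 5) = (0 4 5 1 6)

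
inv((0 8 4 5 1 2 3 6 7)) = (0 7 6 3 2 1 5 4 8)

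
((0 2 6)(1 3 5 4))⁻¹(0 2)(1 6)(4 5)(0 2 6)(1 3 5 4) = (0 3)(1 4)(2 6)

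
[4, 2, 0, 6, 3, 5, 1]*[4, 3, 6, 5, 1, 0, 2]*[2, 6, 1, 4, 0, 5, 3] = [6, 3, 0, 1, 5, 2, 4]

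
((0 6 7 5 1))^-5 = ()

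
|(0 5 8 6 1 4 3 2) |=8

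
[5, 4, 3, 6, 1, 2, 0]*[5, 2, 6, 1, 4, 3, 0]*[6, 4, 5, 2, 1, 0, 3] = [2, 1, 4, 6, 5, 3, 0]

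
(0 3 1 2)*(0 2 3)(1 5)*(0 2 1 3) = (0 2 1)(3 5)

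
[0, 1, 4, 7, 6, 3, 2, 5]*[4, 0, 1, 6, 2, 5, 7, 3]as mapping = [0→4, 1→0, 2→2, 3→3, 4→7, 5→6, 6→1, 7→5]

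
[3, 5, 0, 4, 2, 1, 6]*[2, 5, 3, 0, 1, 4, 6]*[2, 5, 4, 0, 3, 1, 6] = [2, 3, 4, 5, 0, 1, 6]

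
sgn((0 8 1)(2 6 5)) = 1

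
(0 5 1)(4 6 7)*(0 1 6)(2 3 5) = (0 2 3 5 6 7 4)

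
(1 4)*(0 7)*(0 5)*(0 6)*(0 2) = (0 7 5 6 2)(1 4)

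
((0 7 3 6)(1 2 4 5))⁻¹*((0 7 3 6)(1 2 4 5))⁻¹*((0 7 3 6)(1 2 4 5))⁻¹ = (0 7 3 6)(1 2 4 5)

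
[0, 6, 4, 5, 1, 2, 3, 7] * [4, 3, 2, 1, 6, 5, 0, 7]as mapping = [0→4, 1→0, 2→6, 3→5, 4→3, 5→2, 6→1, 7→7]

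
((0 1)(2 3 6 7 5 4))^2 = (2 6 5)(3 7 4)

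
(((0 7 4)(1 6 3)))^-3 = ()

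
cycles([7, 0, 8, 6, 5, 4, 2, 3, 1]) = (0 7 3 6 2 8 1)(4 5)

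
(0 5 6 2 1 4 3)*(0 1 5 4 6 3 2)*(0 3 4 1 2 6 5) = (0 1 5 4 6 3 2)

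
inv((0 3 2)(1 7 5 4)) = (0 2 3)(1 4 5 7)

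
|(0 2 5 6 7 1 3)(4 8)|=14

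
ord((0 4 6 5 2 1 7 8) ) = 8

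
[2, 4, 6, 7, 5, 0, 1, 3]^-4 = [6, 5, 1, 3, 0, 2, 4, 7]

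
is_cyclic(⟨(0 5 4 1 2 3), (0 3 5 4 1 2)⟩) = no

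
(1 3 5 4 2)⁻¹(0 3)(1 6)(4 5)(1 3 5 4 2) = (0 5)(2 4)(3 6)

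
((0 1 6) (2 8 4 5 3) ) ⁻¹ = (0 6 1) (2 3 5 4 8) 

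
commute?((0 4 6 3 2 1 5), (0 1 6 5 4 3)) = no:(0 4 6 3 2 1 5) * (0 1 6 5 4 3) = (0 3 2 6)(1 4 5), (0 1 6 5 4 3) * (0 4 6 3 2 1 5) = (0 5 6)(1 3 4 2)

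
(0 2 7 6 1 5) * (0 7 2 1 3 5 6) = (0 1 6 3 5 7)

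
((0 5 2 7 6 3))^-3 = (0 7)(2 3)(5 6)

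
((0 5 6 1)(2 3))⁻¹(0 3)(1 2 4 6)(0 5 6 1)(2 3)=(0 3 4 1)(2 5)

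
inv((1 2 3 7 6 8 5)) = (1 5 8 6 7 3 2)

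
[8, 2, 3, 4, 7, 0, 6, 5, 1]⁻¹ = [5, 8, 1, 2, 3, 7, 6, 4, 0]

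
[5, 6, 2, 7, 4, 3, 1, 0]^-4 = [0, 1, 2, 3, 4, 5, 6, 7]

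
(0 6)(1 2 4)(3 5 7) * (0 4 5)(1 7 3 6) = (0 1 2 5 3)(4 7 6)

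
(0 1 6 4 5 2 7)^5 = (0 2 4 1 7 5 6)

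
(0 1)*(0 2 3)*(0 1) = (1 2 3)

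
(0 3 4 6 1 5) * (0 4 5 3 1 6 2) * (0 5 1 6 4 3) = (0 6 4 2 5 3 1)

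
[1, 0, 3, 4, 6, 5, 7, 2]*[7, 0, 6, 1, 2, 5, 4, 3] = [0, 7, 1, 2, 4, 5, 3, 6]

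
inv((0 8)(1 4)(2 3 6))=(0 8)(1 4)(2 6 3)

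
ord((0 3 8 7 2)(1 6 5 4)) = 20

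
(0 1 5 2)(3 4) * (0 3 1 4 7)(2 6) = (0 4 1 5 6 2 3 7)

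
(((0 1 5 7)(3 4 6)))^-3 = (0 1 5 7)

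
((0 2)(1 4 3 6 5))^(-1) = (0 2)(1 5 6 3 4)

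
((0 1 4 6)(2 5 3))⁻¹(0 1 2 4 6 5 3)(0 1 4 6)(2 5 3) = (0 3 2 1 4 5 6)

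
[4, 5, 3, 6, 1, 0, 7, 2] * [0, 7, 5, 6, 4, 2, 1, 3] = [4, 2, 6, 1, 7, 0, 3, 5]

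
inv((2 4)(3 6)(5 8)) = (2 4)(3 6)(5 8)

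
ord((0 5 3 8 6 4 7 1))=8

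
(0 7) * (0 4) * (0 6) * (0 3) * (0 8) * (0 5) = (0 7 4 6 3 8 5)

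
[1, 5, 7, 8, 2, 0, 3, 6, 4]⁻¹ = [5, 0, 4, 6, 8, 1, 7, 2, 3]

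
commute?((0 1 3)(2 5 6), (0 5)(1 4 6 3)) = no:(0 1 3)(2 5 6) * (0 5)(1 4 6 3) = (0 4 6 2)(3 5), (0 5)(1 4 6 3) * (0 1 3)(2 5 6) = (0 6)(1 4 2 5)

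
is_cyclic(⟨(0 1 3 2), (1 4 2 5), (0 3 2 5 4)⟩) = no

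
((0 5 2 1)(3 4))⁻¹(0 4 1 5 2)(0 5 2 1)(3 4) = (0 2 1 5 3)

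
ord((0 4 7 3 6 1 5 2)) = 8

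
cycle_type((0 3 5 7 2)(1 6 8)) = 3.5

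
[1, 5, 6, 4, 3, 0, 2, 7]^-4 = [5, 0, 2, 3, 4, 1, 6, 7]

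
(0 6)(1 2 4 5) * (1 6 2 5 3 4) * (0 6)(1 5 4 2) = (0 1 4 3 2 5)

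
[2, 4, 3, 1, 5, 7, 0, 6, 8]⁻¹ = [6, 3, 0, 2, 1, 4, 7, 5, 8]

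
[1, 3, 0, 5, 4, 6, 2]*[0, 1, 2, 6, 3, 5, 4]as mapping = [0→1, 1→6, 2→0, 3→5, 4→3, 5→4, 6→2]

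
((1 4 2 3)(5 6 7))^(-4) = (5 7 6)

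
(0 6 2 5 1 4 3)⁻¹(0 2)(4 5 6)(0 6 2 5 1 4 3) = (1 2 3)(5 6)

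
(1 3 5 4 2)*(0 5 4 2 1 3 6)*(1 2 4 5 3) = (0 3 5 4 2 1 6)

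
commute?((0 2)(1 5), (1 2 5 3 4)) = no:(0 2)(1 5)*(1 2 5 3 4) = (0 5 2)(1 3 4), (1 2 5 3 4)*(0 2)(1 5) = (0 2 1)(3 4 5)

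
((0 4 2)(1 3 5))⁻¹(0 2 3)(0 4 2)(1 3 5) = (0 5 4)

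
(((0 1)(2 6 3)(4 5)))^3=(0 1)(4 5)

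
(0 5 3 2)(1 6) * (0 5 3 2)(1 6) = (0 3)(2 5)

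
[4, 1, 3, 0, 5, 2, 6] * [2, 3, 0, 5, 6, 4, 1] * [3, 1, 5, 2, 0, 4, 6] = [6, 2, 4, 5, 0, 3, 1]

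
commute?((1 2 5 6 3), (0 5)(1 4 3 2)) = no:(1 2 5 6 3)*(0 5)(1 4 3 2) = (0 5 6 2)(3 4), (0 5)(1 4 3 2)*(1 2 5 6 3) = (0 6 3 5)(1 4)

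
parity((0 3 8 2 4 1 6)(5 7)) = odd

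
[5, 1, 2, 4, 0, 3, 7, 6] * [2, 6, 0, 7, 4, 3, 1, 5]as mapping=[0→3, 1→6, 2→0, 3→4, 4→2, 5→7, 6→5, 7→1]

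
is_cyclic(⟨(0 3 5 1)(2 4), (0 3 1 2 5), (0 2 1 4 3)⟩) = no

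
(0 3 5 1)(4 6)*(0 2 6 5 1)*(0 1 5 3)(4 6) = (1 2 4 3 5)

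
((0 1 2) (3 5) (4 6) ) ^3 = (3 5) (4 6) 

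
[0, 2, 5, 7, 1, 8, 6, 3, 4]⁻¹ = [0, 4, 1, 7, 8, 2, 6, 3, 5]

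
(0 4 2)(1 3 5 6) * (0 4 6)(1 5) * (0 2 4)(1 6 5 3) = (0 5 2)(3 6)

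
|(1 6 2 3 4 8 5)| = 7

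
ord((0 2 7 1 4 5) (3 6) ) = 6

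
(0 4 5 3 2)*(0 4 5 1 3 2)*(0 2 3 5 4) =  (0 4 1 5 3 2)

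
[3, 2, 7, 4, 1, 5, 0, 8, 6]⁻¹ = [6, 4, 1, 0, 3, 5, 8, 2, 7]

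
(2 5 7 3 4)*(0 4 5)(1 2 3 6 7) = (0 4 3 5 1 2)(6 7)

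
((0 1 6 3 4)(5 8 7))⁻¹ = (0 4 3 6 1)(5 7 8)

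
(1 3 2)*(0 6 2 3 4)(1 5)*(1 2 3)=(0 6 3 1 4)(2 5)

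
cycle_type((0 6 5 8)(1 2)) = 2.4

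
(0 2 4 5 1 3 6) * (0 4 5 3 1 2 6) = (0 6 4 3)(2 5)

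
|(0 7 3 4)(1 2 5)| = 12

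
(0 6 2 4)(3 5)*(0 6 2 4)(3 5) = (0 2)(4 6)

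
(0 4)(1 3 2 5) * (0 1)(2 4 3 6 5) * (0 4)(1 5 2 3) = (0 1 6 2 3)(4 5)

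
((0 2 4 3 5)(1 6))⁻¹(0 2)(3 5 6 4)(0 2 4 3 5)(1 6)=(0 1 3 5)(2 4)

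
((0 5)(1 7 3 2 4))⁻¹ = (0 5)(1 4 2 3 7)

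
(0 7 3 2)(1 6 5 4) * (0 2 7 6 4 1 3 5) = (0 6)(1 4 3 7 5)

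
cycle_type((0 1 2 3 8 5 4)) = 7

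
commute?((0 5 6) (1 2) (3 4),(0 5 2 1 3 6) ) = no:(0 5 6) (1 2) (3 4)*(0 5 2 1 3 6) = (0 2 3 4 6 5),(0 5 2 1 3 6)*(0 5 6) (1 2) (3 4) = (0 6 5 1 4 3) 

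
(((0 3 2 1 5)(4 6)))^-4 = (0 3 2 1 5)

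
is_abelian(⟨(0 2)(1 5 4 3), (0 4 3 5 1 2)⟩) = no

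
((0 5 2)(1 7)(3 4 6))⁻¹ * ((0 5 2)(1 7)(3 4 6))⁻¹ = (0 5 2)(3 4 6)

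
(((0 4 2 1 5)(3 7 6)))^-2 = (0 1 4 5 2)(3 7 6)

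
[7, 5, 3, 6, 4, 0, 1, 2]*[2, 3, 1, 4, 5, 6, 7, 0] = [0, 6, 4, 7, 5, 2, 3, 1]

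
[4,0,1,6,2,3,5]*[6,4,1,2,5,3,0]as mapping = [0→5,1→6,2→4,3→0,4→1,5→2,6→3]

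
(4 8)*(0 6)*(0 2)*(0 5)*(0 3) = (0 6 2 5 3)(4 8)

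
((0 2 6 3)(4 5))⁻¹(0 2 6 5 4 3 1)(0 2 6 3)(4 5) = (0 1 2 6 3 4 5)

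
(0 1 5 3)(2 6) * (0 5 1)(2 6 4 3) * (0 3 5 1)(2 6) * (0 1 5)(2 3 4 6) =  (0 4)(2 6 3 5)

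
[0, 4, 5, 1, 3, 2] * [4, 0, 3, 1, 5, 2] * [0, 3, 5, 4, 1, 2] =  [1, 2, 5, 0, 3, 4]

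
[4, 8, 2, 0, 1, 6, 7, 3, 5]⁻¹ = [3, 4, 2, 7, 0, 8, 5, 6, 1]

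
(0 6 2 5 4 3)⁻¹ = (0 3 4 5 2 6)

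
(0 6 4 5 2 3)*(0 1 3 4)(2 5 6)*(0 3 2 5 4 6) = (0 5 4)(1 2 6 3)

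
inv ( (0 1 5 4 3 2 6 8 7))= (0 7 8 6 2 3 4 5 1)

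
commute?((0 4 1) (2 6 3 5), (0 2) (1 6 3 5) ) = no:(0 4 1) (2 6 3 5) * (0 2) (1 6 3 5) = (0 4 6 5) (1 2 3), (0 2) (1 6 3 5) * (0 4 1) (2 6 3 5) = (0 6 5) (1 3 2 4) 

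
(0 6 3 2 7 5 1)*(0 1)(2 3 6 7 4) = (0 7 5)(2 4)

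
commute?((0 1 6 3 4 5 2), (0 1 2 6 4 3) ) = no:(0 1 6 3 4 5 2)*(0 1 2 6 4 3) = (0 2 1 4 5 6), (0 1 2 6 4 3)*(0 1 6 3 4 5 2) = (0 6 5 2 3 1) 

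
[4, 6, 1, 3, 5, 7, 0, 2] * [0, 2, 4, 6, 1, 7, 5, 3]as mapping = [0→1, 1→5, 2→2, 3→6, 4→7, 5→3, 6→0, 7→4]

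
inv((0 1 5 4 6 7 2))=(0 2 7 6 4 5 1)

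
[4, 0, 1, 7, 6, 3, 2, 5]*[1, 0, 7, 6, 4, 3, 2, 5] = [4, 1, 0, 5, 2, 6, 7, 3]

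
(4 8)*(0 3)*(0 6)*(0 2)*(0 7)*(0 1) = (0 3 6 2 7 1)(4 8)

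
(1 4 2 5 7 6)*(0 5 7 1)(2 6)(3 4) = (0 5 1 3 4 6)(2 7)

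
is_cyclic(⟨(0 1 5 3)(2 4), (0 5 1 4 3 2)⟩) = no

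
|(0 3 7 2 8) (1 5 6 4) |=20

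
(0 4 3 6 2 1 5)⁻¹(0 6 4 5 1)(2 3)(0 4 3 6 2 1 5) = (0 5 4 2 3)(1 6)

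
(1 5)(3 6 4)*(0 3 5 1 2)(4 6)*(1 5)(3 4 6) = (0 4 1 5 2)(3 6)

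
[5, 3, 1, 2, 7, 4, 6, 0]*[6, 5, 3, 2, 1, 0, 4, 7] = [0, 2, 5, 3, 7, 1, 4, 6]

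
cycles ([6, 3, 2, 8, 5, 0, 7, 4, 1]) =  (0 6 7 4 5)(1 3 8)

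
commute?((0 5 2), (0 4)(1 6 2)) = no:(0 5 2)*(0 4)(1 6 2) = (0 5 1 6 2 4), (0 4)(1 6 2)*(0 5 2) = (0 4 5 2 1 6)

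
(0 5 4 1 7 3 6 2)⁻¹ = (0 2 6 3 7 1 4 5)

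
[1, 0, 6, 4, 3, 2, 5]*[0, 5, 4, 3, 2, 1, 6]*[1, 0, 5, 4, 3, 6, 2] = [6, 1, 2, 5, 4, 3, 0]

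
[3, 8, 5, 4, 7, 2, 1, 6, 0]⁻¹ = [8, 6, 5, 0, 3, 2, 7, 4, 1]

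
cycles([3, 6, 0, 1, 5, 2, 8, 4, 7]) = (0 3 1 6 8 7 4 5 2) 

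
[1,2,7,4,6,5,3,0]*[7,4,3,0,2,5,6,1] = [4,3,1,2,6,5,0,7]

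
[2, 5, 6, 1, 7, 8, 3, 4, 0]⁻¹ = [8, 3, 0, 6, 7, 1, 2, 4, 5]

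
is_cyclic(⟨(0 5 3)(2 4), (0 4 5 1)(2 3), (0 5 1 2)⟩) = no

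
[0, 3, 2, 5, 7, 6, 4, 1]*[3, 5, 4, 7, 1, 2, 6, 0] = [3, 7, 4, 2, 0, 6, 1, 5]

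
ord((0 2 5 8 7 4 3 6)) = 8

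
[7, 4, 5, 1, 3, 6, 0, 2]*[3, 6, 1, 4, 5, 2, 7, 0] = [0, 5, 2, 6, 4, 7, 3, 1]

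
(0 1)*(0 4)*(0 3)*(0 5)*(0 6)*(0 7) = (0 1 4 3 5 6 7)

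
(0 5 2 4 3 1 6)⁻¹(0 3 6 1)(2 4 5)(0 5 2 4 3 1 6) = (0 6 5 1)(2 4 3)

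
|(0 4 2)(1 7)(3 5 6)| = 6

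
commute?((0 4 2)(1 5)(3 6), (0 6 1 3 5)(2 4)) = no:(0 4 2)(1 5)(3 6)*(0 6 1 3 5)(2 4) = (0 2 6 5 3 1), (0 6 1 3 5)(2 4)*(0 4 2)(1 5)(3 6) = (0 3 1 6 5 4)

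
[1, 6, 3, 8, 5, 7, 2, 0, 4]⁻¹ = [7, 0, 6, 2, 8, 4, 1, 5, 3]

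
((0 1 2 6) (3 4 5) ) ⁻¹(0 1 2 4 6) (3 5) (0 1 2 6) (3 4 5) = (0 1 2 6 5) (3 4) 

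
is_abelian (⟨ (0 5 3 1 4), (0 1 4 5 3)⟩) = no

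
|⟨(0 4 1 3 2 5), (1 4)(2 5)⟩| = 48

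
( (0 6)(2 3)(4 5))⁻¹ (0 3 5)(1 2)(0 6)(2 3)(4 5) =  (1 3)(2 4 6)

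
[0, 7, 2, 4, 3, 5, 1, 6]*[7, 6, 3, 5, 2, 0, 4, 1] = [7, 1, 3, 2, 5, 0, 6, 4]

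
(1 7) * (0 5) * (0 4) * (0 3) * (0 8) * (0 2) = (0 5 4 3 8 2)(1 7)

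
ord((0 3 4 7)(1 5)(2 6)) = 4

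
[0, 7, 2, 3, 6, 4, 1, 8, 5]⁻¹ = [0, 6, 2, 3, 5, 8, 4, 1, 7]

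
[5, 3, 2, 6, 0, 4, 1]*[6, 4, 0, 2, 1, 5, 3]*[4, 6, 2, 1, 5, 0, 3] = [0, 2, 4, 1, 3, 6, 5]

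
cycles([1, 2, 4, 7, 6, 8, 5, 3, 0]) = (0 1 2 4 6 5 8)(3 7)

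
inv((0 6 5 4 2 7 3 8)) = (0 8 3 7 2 4 5 6)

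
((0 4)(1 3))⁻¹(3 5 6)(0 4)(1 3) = (1 5 6)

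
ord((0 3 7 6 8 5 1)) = 7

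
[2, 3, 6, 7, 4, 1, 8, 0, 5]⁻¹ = [7, 5, 0, 1, 4, 8, 2, 3, 6]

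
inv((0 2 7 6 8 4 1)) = (0 1 4 8 6 7 2)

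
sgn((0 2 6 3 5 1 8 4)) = -1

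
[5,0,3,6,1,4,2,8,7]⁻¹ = [1,4,6,2,5,0,3,8,7]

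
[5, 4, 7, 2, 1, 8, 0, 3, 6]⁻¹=[6, 4, 3, 7, 1, 0, 8, 2, 5]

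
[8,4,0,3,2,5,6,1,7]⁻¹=[2,7,4,3,1,5,6,8,0]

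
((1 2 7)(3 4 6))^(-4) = (1 7 2)(3 6 4)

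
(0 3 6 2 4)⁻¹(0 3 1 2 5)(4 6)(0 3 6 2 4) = (0 2)(1 4 5 3 6)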